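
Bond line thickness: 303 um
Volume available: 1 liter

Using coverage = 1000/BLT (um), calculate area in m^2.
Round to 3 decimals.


1 L = 1e6 mm^3, thickness = 303 um = 0.303 mm
Area = 1e6 / 0.303 mm^2 = (1e6 / 0.303) / 1e6 m^2 = 1000 / 303 m^2
= 3.300 m^2

3.300


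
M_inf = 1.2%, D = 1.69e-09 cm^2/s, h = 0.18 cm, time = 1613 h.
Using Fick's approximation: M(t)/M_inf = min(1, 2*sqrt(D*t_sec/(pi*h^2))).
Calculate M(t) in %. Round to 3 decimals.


t = 5806800 s
ratio = min(1, 2*sqrt(1.69e-09*5806800/(pi*0.0324)))
= 0.621004
M(t) = 1.2 * 0.621004 = 0.745%

0.745


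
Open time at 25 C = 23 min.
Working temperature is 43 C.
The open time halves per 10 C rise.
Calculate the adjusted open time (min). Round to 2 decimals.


factor = 2^((43 - 25) / 10) = 3.4822
ot = 23 / 3.4822 = 6.61 min

6.61


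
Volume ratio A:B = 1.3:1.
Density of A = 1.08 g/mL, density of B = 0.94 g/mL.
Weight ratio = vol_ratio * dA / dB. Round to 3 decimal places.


Wt ratio = 1.3 * 1.08 / 0.94
= 1.494

1.494


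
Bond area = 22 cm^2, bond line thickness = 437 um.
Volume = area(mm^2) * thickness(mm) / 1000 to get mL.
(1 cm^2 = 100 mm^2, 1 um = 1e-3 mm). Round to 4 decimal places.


area_mm2 = 22 * 100 = 2200
blt_mm = 437 * 1e-3 = 0.437
vol_mm3 = 2200 * 0.437 = 961.4
vol_mL = 961.4 / 1000 = 0.9614 mL

0.9614


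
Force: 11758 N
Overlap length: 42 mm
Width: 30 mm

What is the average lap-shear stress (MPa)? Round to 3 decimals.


Average shear stress = F / (overlap * width)
= 11758 / (42 * 30)
= 9.332 MPa

9.332


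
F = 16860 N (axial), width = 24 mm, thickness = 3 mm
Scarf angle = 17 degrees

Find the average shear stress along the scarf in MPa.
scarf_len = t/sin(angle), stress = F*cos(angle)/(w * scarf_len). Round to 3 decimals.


scarf_len = 3/sin(17 deg) = 10.2609
cos(17 deg) = 0.956305
stress = 16860*0.956305/(24*10.2609) = 65.472 MPa

65.472


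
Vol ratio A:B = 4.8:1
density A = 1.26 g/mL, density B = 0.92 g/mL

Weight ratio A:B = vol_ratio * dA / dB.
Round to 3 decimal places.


Weight ratio = 4.8 * 1.26 / 0.92
= 6.574

6.574


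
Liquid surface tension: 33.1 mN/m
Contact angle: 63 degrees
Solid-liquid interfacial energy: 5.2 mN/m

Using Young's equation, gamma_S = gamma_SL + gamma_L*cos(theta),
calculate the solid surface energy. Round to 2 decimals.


gamma_S = 5.2 + 33.1 * cos(63)
= 20.23 mN/m

20.23


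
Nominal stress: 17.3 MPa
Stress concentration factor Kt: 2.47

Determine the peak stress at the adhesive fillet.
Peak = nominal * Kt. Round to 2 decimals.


Peak stress = 17.3 * 2.47
= 42.73 MPa

42.73


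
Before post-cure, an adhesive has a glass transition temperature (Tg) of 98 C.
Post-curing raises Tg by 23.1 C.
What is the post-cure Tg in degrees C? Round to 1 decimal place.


Tg_post = Tg_base + delta_Tg
= 98 + 23.1
= 121.1 C

121.1


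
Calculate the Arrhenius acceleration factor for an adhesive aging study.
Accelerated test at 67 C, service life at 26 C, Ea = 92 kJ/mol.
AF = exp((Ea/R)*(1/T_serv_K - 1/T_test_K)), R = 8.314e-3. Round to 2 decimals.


T_test = 340.15 K, T_serv = 299.15 K
Ea/R = 92 / 0.008314 = 11065.67
AF = exp(11065.67 * (1/299.15 - 1/340.15))
= 86.37

86.37


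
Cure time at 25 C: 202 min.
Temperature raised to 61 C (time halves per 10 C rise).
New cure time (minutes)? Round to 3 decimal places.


Acceleration factor = 2^(36/10) = 12.1257
New time = 202 / 12.1257 = 16.659 min

16.659


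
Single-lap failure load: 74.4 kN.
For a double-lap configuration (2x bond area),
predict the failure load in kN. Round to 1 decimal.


Failure load = 74.4 * 2 = 148.8 kN

148.8


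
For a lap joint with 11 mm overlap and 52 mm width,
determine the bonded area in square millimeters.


Area = 11 * 52 = 572 mm^2

572


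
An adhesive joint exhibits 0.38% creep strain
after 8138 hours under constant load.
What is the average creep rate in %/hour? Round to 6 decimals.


Creep rate = strain / time
= 0.38 / 8138
= 0.000047 %/h

0.000047


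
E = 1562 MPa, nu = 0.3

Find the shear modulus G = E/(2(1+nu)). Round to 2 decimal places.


G = 1562 / (2 * 1.30)
= 600.77 MPa

600.77


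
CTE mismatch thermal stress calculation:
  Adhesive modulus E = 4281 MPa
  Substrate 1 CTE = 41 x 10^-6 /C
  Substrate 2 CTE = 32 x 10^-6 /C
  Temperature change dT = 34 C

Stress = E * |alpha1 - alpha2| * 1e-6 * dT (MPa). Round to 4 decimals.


delta_alpha = |41 - 32| = 9 x 10^-6/C
Stress = 4281 * 9e-6 * 34
= 1.3100 MPa

1.3100


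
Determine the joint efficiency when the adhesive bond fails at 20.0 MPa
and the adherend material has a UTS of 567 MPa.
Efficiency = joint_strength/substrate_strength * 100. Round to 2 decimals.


Joint efficiency = 20.0 / 567 * 100
= 3.53%

3.53


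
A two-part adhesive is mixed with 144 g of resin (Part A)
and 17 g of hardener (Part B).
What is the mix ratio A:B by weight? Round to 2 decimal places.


Mix ratio = mass_A / mass_B
= 144 / 17
= 8.47

8.47


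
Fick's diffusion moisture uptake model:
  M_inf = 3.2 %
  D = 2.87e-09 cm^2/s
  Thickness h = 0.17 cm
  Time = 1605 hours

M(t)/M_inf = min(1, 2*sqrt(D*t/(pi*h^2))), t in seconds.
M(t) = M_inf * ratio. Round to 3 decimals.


t_sec = 1605 * 3600 = 5778000
ratio = 2*sqrt(2.87e-09*5778000/(pi*0.17^2))
= min(1, 0.854744)
= 0.854744
M(t) = 3.2 * 0.854744 = 2.735 %

2.735


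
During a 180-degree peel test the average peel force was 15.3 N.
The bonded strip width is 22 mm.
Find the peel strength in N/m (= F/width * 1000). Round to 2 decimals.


Peel strength = F/width * 1000
= 15.3 / 22 * 1000
= 695.45 N/m

695.45


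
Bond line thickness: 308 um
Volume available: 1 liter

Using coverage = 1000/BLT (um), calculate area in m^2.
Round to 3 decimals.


1 L = 1e6 mm^3, thickness = 308 um = 0.308 mm
Area = 1e6 / 0.308 mm^2 = (1e6 / 0.308) / 1e6 m^2 = 1000 / 308 m^2
= 3.247 m^2

3.247


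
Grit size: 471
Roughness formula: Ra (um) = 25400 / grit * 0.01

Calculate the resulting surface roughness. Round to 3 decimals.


Ra = 25400 / 471 * 0.01
= 0.539 um

0.539


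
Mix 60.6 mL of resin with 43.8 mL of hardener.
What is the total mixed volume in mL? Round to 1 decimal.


Total = 60.6 + 43.8 = 104.4 mL

104.4


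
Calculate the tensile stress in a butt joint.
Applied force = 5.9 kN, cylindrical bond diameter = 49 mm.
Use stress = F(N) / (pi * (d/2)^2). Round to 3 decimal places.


A = pi * 24.5^2 = 1885.7410 mm^2
sigma = 5900.0 / 1885.7410 = 3.129 MPa

3.129


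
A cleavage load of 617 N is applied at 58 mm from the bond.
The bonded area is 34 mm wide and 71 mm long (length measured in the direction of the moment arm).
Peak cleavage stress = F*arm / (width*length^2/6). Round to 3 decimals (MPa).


Moment = 617 * 58 = 35786 N*mm
Section modulus = 34 * 5041 / 6 = 171394 / 6 mm^3
Stress = 35786 / (171394 / 6) = 214716 / 171394
= 1.253 MPa

1.253


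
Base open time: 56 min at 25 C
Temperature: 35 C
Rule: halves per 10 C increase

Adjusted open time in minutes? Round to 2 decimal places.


Acceleration = 2^((35-25)/10) = 2.0000
Open time = 56 / 2.0000 = 28.00 min

28.00


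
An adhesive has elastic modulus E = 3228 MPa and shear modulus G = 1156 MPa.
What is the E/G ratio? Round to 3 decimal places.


E/G = 3228 / 1156 = 2.792

2.792


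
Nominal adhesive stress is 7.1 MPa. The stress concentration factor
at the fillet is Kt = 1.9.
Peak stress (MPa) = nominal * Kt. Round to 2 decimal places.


Peak = 7.1 * 1.9 = 13.49 MPa

13.49


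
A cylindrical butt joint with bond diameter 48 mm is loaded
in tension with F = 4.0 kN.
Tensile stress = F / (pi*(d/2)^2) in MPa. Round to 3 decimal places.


Area = pi * (48/2)^2 = 1809.5574 mm^2
Stress = 4.0*1000 / 1809.5574
= 2.210 MPa

2.210


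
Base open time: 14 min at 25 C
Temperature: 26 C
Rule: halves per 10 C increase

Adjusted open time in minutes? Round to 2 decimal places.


Acceleration = 2^((26-25)/10) = 1.0718
Open time = 14 / 1.0718 = 13.06 min

13.06


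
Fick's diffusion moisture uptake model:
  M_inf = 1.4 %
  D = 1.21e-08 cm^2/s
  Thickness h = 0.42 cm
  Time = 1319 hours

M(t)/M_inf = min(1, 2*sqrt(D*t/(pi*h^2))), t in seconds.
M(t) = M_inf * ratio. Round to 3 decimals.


t_sec = 1319 * 3600 = 4748400
ratio = 2*sqrt(1.21e-08*4748400/(pi*0.42^2))
= min(1, 0.643980)
= 0.643980
M(t) = 1.4 * 0.643980 = 0.902 %

0.902


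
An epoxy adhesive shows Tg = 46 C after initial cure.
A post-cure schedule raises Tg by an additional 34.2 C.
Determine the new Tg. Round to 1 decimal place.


New Tg = 46 + 34.2
= 80.2 C

80.2


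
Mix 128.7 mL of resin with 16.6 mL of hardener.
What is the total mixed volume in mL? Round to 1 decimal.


Total = 128.7 + 16.6 = 145.3 mL

145.3


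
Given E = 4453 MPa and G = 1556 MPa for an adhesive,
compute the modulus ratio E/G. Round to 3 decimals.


E/G ratio = 4453 / 1556 = 2.862

2.862


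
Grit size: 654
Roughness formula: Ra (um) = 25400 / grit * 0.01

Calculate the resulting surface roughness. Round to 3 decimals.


Ra = 25400 / 654 * 0.01
= 0.388 um

0.388


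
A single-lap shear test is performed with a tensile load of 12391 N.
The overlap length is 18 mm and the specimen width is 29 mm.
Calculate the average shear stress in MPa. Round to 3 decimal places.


Shear stress = F / (overlap * width)
= 12391 / (18 * 29)
= 12391 / 522
= 23.738 MPa

23.738


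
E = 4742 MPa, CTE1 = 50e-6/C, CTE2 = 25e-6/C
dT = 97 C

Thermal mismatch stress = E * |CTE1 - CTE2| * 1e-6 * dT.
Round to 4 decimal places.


= 4742 * 25e-6 * 97
= 11.4994 MPa

11.4994


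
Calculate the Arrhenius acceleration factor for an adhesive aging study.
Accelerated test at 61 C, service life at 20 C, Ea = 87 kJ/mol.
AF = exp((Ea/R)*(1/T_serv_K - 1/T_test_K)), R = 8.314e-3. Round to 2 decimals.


T_test = 334.15 K, T_serv = 293.15 K
Ea/R = 87 / 0.008314 = 10464.28
AF = exp(10464.28 * (1/293.15 - 1/334.15))
= 79.83

79.83


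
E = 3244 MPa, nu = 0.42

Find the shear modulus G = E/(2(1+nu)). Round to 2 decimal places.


G = 3244 / (2 * 1.42)
= 1142.25 MPa

1142.25


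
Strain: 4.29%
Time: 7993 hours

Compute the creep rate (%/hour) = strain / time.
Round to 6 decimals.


Creep rate = 4.29 / 7993
= 0.000537 %/h

0.000537


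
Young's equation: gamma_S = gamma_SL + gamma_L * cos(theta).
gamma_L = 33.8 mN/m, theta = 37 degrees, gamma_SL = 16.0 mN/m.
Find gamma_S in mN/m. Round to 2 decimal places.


cos(37 deg) = 0.798636
gamma_S = 16.0 + 33.8 * 0.798636
= 42.99 mN/m

42.99


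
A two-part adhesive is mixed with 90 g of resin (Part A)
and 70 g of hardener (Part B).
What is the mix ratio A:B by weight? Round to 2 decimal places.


Mix ratio = mass_A / mass_B
= 90 / 70
= 1.29

1.29


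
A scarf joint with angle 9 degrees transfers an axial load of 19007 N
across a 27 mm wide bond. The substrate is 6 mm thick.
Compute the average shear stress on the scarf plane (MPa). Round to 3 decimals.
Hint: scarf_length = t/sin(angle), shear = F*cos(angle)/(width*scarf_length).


scarf_length = 6 / sin(9 deg) = 38.3547 mm
cos(9 deg) = 0.987688
shear stress = 19007 * 0.987688 / (27 * 38.3547)
= 18.128 MPa

18.128


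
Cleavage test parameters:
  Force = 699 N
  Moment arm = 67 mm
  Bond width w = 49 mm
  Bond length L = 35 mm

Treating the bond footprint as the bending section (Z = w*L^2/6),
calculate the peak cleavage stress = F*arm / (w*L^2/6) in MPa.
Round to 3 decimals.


M = 699 * 67 = 46833 N*mm
Z = 49 * 35^2 / 6 = 60025 / 6 mm^3
sigma = M / Z = 6 * 46833 / 60025 = 280998 / 60025
= 4.681 MPa

4.681


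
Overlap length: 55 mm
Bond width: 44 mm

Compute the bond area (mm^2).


Bond area = 55 * 44 = 2420 mm^2

2420


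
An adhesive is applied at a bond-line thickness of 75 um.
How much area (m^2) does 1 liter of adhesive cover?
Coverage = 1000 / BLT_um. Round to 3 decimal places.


Coverage = 1000 / 75 = 13.333 m^2

13.333


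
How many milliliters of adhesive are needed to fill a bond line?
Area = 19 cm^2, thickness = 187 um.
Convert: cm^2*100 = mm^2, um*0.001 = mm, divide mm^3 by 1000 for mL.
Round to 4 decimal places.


= (19 * 100) * (187 * 0.001) / 1000
= 0.3553 mL

0.3553


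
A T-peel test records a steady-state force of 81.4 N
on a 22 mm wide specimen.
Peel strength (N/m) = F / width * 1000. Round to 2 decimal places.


Peel strength = 81.4 / 22 * 1000
= 3700.00 N/m

3700.00


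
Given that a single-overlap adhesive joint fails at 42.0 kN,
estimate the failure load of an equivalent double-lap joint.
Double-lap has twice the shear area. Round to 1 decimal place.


Double-lap factor = 2
Expected load = 42.0 * 2 = 84.0 kN

84.0


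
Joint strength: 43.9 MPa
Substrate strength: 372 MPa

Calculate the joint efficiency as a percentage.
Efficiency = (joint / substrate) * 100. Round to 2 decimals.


Efficiency = (43.9 / 372) * 100 = 11.80%

11.80


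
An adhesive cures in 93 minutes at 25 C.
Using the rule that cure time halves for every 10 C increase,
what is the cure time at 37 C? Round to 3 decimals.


Factor = 2^((37 - 25) / 10) = 2.2974
Cure time = 93 / 2.2974
= 40.481 minutes

40.481


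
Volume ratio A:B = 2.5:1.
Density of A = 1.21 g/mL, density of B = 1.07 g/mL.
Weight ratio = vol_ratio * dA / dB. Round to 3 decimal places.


Wt ratio = 2.5 * 1.21 / 1.07
= 2.827

2.827


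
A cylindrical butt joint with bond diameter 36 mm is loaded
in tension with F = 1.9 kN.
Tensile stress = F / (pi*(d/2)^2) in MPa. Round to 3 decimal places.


Area = pi * (36/2)^2 = 1017.8760 mm^2
Stress = 1.9*1000 / 1017.8760
= 1.867 MPa

1.867


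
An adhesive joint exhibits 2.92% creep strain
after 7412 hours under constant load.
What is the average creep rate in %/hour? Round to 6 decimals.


Creep rate = strain / time
= 2.92 / 7412
= 0.000394 %/h

0.000394


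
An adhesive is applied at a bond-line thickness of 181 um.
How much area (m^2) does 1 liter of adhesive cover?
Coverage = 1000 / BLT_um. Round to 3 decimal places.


Coverage = 1000 / 181 = 5.525 m^2

5.525


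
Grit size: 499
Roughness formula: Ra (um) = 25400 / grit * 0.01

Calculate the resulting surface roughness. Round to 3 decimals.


Ra = 25400 / 499 * 0.01
= 0.509 um

0.509


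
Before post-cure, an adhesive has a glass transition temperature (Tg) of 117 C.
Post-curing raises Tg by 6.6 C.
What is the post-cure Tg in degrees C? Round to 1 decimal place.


Tg_post = Tg_base + delta_Tg
= 117 + 6.6
= 123.6 C

123.6


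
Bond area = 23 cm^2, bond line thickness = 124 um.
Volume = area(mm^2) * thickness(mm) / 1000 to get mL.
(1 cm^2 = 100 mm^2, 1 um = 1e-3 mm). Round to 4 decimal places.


area_mm2 = 23 * 100 = 2300
blt_mm = 124 * 1e-3 = 0.124
vol_mm3 = 2300 * 0.124 = 285.2
vol_mL = 285.2 / 1000 = 0.2852 mL

0.2852


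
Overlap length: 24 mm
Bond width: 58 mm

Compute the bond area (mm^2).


Bond area = 24 * 58 = 1392 mm^2

1392


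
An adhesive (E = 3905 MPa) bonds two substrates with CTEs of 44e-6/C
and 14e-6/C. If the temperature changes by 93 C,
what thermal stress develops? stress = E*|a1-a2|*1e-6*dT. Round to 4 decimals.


Stress = 3905 * |44 - 14| * 1e-6 * 93
= 10.8950 MPa

10.8950


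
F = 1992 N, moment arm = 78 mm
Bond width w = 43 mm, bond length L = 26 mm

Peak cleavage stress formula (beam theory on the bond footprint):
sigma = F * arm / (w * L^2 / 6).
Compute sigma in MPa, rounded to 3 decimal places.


sigma = (1992 * 78) / (43 * 676 / 6)
= 155376 * 6 / 29068
= 932256 / 29068
= 32.072 MPa

32.072


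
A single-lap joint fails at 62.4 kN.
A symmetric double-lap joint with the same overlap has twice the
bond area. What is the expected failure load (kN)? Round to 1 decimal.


Double-lap load = 2 * 62.4 = 124.8 kN

124.8


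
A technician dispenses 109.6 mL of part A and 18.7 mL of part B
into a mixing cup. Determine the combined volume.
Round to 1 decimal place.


Combined volume = 109.6 + 18.7
= 128.3 mL

128.3


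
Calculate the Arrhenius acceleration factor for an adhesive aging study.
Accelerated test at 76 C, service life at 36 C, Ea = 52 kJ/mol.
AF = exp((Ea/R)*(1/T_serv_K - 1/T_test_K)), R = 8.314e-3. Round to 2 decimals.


T_test = 349.15 K, T_serv = 309.15 K
Ea/R = 52 / 0.008314 = 6254.51
AF = exp(6254.51 * (1/309.15 - 1/349.15))
= 10.15

10.15


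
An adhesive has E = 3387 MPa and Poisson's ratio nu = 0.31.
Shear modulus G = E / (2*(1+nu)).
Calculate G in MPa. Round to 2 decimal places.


G = 3387 / (2*(1+0.31))
= 3387 / 2.62
= 1292.75 MPa

1292.75


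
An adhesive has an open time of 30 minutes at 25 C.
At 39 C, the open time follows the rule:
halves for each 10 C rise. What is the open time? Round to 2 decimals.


Factor = 2^((39-25)/10) = 2.6390
Open time = 30 / 2.6390 = 11.37 min

11.37


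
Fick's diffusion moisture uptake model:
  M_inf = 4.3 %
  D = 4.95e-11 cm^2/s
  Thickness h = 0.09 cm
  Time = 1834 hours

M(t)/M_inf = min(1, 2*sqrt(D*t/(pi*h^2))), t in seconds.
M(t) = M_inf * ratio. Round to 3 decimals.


t_sec = 1834 * 3600 = 6602400
ratio = 2*sqrt(4.95e-11*6602400/(pi*0.09^2))
= min(1, 0.226655)
= 0.226655
M(t) = 4.3 * 0.226655 = 0.975 %

0.975


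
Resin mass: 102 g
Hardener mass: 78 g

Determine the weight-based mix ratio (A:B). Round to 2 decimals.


Ratio = 102 / 78 = 1.31

1.31


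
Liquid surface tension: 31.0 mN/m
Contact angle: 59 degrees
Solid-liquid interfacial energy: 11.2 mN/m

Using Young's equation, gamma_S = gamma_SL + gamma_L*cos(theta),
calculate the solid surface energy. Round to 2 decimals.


gamma_S = 11.2 + 31.0 * cos(59)
= 27.17 mN/m

27.17


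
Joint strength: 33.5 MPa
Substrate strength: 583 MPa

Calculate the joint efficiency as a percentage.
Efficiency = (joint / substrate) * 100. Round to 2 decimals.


Efficiency = (33.5 / 583) * 100 = 5.75%

5.75


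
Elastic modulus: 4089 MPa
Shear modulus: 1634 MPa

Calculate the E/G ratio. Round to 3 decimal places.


E / G = 4089 / 1634 = 2.502

2.502


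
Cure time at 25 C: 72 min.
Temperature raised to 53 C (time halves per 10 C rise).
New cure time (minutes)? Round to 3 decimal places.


Acceleration factor = 2^(28/10) = 6.9644
New time = 72 / 6.9644 = 10.338 min

10.338


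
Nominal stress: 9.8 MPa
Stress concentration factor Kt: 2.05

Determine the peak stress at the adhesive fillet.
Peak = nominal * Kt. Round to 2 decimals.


Peak stress = 9.8 * 2.05
= 20.09 MPa

20.09


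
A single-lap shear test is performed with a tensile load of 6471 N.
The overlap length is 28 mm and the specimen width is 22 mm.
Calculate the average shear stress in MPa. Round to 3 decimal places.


Shear stress = F / (overlap * width)
= 6471 / (28 * 22)
= 6471 / 616
= 10.505 MPa

10.505


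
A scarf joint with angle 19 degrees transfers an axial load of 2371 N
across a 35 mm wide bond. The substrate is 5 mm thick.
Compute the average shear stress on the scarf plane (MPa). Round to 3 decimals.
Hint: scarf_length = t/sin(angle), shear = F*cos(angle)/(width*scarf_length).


scarf_length = 5 / sin(19 deg) = 15.3578 mm
cos(19 deg) = 0.945519
shear stress = 2371 * 0.945519 / (35 * 15.3578)
= 4.171 MPa

4.171


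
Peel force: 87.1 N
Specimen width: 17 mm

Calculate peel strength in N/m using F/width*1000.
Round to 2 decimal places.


Peel strength = 87.1 / 17 * 1000 = 5123.53 N/m

5123.53


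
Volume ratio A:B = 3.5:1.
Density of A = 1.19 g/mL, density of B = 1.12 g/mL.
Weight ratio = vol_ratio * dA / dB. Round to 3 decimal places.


Wt ratio = 3.5 * 1.19 / 1.12
= 3.719

3.719


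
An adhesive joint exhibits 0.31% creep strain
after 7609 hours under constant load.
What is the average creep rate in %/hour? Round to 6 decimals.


Creep rate = strain / time
= 0.31 / 7609
= 0.000041 %/h

0.000041


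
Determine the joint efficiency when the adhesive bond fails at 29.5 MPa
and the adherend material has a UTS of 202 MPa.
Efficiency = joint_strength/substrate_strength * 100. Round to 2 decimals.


Joint efficiency = 29.5 / 202 * 100
= 14.60%

14.60


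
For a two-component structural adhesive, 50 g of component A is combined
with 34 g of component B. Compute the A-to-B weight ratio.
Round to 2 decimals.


Weight ratio A:B = 50 / 34
= 1.47

1.47


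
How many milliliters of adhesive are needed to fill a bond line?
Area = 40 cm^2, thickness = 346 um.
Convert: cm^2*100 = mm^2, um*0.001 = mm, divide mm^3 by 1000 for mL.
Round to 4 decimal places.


= (40 * 100) * (346 * 0.001) / 1000
= 1.3840 mL

1.3840


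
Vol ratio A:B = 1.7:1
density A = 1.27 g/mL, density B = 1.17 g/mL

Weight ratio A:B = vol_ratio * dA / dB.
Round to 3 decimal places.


Weight ratio = 1.7 * 1.27 / 1.17
= 1.845

1.845


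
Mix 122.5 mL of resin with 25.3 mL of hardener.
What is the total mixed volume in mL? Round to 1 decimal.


Total = 122.5 + 25.3 = 147.8 mL

147.8


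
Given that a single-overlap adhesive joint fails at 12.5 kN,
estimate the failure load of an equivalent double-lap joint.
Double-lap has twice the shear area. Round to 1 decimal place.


Double-lap factor = 2
Expected load = 12.5 * 2 = 25.0 kN

25.0


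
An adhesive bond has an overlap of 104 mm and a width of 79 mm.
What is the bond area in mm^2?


Bond area = overlap * width
= 104 * 79
= 8216 mm^2

8216


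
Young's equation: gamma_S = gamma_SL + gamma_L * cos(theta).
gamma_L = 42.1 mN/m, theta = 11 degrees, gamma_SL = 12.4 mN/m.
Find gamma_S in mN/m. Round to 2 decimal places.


cos(11 deg) = 0.981627
gamma_S = 12.4 + 42.1 * 0.981627
= 53.73 mN/m

53.73


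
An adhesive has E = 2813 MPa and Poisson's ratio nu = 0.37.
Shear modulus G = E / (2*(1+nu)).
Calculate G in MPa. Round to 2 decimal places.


G = 2813 / (2*(1+0.37))
= 2813 / 2.74
= 1026.64 MPa

1026.64


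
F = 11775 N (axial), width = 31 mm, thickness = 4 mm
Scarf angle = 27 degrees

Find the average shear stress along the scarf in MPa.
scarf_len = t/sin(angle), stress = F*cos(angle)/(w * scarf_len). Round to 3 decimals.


scarf_len = 4/sin(27 deg) = 8.8108
cos(27 deg) = 0.891007
stress = 11775*0.891007/(31*8.8108) = 38.412 MPa

38.412


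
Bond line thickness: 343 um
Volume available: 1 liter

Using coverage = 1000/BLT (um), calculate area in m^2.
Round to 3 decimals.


1 L = 1e6 mm^3, thickness = 343 um = 0.343 mm
Area = 1e6 / 0.343 mm^2 = (1e6 / 0.343) / 1e6 m^2 = 1000 / 343 m^2
= 2.915 m^2

2.915


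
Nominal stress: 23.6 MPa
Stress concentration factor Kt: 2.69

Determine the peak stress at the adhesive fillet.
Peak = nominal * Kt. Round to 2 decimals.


Peak stress = 23.6 * 2.69
= 63.48 MPa

63.48


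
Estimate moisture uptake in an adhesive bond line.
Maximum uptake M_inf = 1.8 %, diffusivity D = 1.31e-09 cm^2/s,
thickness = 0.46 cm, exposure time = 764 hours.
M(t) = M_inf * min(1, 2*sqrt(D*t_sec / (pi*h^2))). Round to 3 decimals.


Convert time: 764 h = 2750400 s
ratio = min(1, 2*sqrt(1.31e-09*2750400/(pi*0.46^2)))
= 0.147242
M(t) = 1.8 * 0.147242 = 0.265%

0.265


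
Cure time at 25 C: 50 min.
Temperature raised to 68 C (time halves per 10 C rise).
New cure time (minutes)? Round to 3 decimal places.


Acceleration factor = 2^(43/10) = 19.6983
New time = 50 / 19.6983 = 2.538 min

2.538


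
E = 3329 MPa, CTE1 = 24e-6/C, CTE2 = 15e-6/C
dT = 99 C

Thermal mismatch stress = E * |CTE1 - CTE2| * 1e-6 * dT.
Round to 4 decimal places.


= 3329 * 9e-6 * 99
= 2.9661 MPa

2.9661


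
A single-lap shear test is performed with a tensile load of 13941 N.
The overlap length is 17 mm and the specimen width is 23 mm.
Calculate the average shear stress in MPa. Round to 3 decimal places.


Shear stress = F / (overlap * width)
= 13941 / (17 * 23)
= 13941 / 391
= 35.655 MPa

35.655


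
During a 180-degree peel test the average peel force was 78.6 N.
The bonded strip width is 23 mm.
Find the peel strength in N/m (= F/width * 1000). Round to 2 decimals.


Peel strength = F/width * 1000
= 78.6 / 23 * 1000
= 3417.39 N/m

3417.39


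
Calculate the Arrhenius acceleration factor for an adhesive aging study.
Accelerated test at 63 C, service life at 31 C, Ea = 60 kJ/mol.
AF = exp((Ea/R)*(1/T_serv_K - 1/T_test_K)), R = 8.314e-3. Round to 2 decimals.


T_test = 336.15 K, T_serv = 304.15 K
Ea/R = 60 / 0.008314 = 7216.74
AF = exp(7216.74 * (1/304.15 - 1/336.15))
= 9.57

9.57


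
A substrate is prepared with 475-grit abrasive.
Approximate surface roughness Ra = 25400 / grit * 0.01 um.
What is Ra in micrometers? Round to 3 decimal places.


Ra = 25400 / 475 * 0.01 = 0.535 um

0.535


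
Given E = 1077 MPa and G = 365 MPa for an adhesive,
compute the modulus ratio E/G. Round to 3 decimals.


E/G ratio = 1077 / 365 = 2.951

2.951


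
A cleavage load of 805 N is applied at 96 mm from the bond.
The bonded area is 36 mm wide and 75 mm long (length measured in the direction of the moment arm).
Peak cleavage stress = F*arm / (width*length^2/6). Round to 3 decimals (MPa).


Moment = 805 * 96 = 77280 N*mm
Section modulus = 36 * 5625 / 6 = 202500 / 6 mm^3
Stress = 77280 / (202500 / 6) = 463680 / 202500
= 2.290 MPa

2.290


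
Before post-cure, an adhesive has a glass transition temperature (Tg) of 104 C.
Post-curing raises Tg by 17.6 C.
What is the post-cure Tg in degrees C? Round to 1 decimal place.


Tg_post = Tg_base + delta_Tg
= 104 + 17.6
= 121.6 C

121.6


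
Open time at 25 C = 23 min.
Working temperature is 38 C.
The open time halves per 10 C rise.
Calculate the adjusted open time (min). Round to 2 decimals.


factor = 2^((38 - 25) / 10) = 2.4623
ot = 23 / 2.4623 = 9.34 min

9.34


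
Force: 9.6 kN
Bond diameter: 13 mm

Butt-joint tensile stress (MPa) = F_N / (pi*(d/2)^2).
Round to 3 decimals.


F_N = 9.6 * 1000 = 9600.0 N
A = pi*(6.5)^2 = 132.7323 mm^2
stress = 9600.0 / 132.7323 = 72.326 MPa

72.326


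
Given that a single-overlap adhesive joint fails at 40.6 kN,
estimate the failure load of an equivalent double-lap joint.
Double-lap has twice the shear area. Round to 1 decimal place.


Double-lap factor = 2
Expected load = 40.6 * 2 = 81.2 kN

81.2


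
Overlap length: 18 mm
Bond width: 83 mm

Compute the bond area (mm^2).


Bond area = 18 * 83 = 1494 mm^2

1494


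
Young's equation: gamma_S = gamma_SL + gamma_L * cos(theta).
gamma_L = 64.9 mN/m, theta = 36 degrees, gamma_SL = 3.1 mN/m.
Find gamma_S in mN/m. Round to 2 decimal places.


cos(36 deg) = 0.809017
gamma_S = 3.1 + 64.9 * 0.809017
= 55.61 mN/m

55.61


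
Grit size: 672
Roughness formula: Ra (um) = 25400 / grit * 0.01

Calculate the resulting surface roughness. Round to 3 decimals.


Ra = 25400 / 672 * 0.01
= 0.378 um

0.378


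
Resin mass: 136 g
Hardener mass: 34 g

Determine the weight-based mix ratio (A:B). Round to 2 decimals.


Ratio = 136 / 34 = 4.00

4.00


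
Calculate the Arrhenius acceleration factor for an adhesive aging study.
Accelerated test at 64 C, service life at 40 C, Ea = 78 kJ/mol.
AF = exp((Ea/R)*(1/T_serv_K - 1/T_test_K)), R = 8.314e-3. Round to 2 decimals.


T_test = 337.15 K, T_serv = 313.15 K
Ea/R = 78 / 0.008314 = 9381.77
AF = exp(9381.77 * (1/313.15 - 1/337.15))
= 8.44

8.44


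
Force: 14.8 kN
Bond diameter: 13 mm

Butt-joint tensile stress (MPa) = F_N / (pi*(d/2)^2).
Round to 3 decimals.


F_N = 14.8 * 1000 = 14800.0 N
A = pi*(6.5)^2 = 132.7323 mm^2
stress = 14800.0 / 132.7323 = 111.503 MPa

111.503


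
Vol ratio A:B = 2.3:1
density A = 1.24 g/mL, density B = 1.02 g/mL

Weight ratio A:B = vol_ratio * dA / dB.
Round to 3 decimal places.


Weight ratio = 2.3 * 1.24 / 1.02
= 2.796

2.796


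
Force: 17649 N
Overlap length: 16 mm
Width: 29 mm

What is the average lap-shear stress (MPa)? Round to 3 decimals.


Average shear stress = F / (overlap * width)
= 17649 / (16 * 29)
= 38.037 MPa

38.037


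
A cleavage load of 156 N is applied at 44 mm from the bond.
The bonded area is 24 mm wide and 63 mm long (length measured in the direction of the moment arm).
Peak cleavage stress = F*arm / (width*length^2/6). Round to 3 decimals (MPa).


Moment = 156 * 44 = 6864 N*mm
Section modulus = 24 * 3969 / 6 = 95256 / 6 mm^3
Stress = 6864 / (95256 / 6) = 41184 / 95256
= 0.432 MPa

0.432


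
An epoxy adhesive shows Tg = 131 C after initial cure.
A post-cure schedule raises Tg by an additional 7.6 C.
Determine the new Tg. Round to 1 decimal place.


New Tg = 131 + 7.6
= 138.6 C

138.6


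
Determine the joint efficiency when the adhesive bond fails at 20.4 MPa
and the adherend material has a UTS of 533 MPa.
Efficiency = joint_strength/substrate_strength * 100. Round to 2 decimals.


Joint efficiency = 20.4 / 533 * 100
= 3.83%

3.83


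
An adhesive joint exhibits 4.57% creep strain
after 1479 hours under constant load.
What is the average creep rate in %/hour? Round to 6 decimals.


Creep rate = strain / time
= 4.57 / 1479
= 0.003090 %/h

0.003090


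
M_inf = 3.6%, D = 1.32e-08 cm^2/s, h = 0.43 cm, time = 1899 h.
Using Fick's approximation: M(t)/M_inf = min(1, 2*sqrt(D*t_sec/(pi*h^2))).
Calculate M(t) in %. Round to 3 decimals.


t = 6836400 s
ratio = min(1, 2*sqrt(1.32e-08*6836400/(pi*0.1849)))
= 0.788292
M(t) = 3.6 * 0.788292 = 2.838%

2.838


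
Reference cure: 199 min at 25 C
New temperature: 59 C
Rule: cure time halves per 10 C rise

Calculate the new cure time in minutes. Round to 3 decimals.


factor = 2^((59-25)/10) = 10.5561
t_new = 199 / 10.5561 = 18.852 min

18.852


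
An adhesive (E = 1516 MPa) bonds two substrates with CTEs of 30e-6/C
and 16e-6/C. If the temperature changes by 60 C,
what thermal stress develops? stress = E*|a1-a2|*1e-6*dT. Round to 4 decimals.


Stress = 1516 * |30 - 16| * 1e-6 * 60
= 1.2734 MPa

1.2734


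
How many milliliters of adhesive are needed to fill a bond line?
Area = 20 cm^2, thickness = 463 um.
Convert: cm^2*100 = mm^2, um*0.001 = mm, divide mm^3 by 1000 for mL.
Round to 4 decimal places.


= (20 * 100) * (463 * 0.001) / 1000
= 0.9260 mL

0.9260


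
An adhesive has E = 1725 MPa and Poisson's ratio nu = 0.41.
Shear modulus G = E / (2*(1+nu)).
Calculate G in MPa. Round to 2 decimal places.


G = 1725 / (2*(1+0.41))
= 1725 / 2.82
= 611.70 MPa

611.70


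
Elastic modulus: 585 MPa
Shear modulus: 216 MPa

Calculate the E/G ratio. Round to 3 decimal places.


E / G = 585 / 216 = 2.708

2.708


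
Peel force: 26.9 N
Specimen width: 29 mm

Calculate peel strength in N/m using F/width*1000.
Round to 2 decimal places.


Peel strength = 26.9 / 29 * 1000 = 927.59 N/m

927.59


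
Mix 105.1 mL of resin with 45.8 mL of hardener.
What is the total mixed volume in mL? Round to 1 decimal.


Total = 105.1 + 45.8 = 150.9 mL

150.9


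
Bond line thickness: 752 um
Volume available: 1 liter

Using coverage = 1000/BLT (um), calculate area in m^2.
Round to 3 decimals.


1 L = 1e6 mm^3, thickness = 752 um = 0.752 mm
Area = 1e6 / 0.752 mm^2 = (1e6 / 0.752) / 1e6 m^2 = 1000 / 752 m^2
= 1.330 m^2

1.330


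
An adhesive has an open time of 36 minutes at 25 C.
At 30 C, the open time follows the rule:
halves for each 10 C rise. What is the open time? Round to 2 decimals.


Factor = 2^((30-25)/10) = 1.4142
Open time = 36 / 1.4142 = 25.46 min

25.46


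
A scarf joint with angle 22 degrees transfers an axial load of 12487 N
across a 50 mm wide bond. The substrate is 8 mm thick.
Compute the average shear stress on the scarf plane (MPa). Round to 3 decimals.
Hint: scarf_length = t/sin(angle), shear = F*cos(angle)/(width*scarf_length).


scarf_length = 8 / sin(22 deg) = 21.3557 mm
cos(22 deg) = 0.927184
shear stress = 12487 * 0.927184 / (50 * 21.3557)
= 10.843 MPa

10.843


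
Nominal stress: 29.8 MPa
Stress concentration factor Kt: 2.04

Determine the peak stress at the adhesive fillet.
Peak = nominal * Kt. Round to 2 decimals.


Peak stress = 29.8 * 2.04
= 60.79 MPa

60.79


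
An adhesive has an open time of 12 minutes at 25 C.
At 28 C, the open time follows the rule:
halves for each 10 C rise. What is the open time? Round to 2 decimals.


Factor = 2^((28-25)/10) = 1.2311
Open time = 12 / 1.2311 = 9.75 min

9.75


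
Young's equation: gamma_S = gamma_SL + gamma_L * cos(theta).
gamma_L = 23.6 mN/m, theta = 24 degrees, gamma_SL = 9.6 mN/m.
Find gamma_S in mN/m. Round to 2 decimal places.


cos(24 deg) = 0.913545
gamma_S = 9.6 + 23.6 * 0.913545
= 31.16 mN/m

31.16


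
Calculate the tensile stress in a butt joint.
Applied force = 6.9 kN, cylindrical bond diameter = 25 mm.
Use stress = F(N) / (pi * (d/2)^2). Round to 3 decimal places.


A = pi * 12.5^2 = 490.8739 mm^2
sigma = 6900.0 / 490.8739 = 14.057 MPa

14.057


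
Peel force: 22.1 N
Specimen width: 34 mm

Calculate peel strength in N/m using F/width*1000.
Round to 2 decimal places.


Peel strength = 22.1 / 34 * 1000 = 650.00 N/m

650.00


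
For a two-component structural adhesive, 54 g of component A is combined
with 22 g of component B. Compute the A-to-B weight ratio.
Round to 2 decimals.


Weight ratio A:B = 54 / 22
= 2.45

2.45


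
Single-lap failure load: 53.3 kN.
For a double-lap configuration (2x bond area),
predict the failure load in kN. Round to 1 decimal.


Failure load = 53.3 * 2 = 106.6 kN

106.6


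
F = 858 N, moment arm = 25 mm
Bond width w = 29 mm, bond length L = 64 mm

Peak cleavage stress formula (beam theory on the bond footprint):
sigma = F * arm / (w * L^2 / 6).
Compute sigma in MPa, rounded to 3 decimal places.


sigma = (858 * 25) / (29 * 4096 / 6)
= 21450 * 6 / 118784
= 128700 / 118784
= 1.083 MPa

1.083


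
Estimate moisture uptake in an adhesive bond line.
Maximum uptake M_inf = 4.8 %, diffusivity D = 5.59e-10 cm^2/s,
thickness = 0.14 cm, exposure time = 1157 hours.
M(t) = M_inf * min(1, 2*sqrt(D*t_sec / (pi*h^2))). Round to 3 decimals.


Convert time: 1157 h = 4165200 s
ratio = min(1, 2*sqrt(5.59e-10*4165200/(pi*0.14^2)))
= 0.388912
M(t) = 4.8 * 0.388912 = 1.867%

1.867


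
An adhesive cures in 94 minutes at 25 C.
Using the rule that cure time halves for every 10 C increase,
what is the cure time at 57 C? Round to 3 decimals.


Factor = 2^((57 - 25) / 10) = 9.1896
Cure time = 94 / 9.1896
= 10.229 minutes

10.229


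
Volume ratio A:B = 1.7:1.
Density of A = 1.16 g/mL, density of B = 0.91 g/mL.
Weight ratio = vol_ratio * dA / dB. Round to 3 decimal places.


Wt ratio = 1.7 * 1.16 / 0.91
= 2.167

2.167


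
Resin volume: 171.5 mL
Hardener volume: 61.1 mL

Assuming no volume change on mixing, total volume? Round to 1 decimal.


V_total = 171.5 + 61.1 = 232.6 mL

232.6


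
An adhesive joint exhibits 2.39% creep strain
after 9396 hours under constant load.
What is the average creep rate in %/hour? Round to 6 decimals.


Creep rate = strain / time
= 2.39 / 9396
= 0.000254 %/h

0.000254


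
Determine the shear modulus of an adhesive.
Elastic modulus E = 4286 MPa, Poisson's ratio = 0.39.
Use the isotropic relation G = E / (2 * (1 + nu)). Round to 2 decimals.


G = 4286 / (2*(1+0.39)) = 4286 / 2.78
= 1541.73 MPa

1541.73


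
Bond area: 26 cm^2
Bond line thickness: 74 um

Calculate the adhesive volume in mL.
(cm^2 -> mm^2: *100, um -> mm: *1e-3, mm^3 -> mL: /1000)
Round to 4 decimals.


V = 26*100 * 74*1e-3 / 1000
= 0.1924 mL

0.1924


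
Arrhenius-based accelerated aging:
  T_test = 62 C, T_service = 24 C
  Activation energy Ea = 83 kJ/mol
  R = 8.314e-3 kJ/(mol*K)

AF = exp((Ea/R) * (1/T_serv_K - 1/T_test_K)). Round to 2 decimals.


T_test_K = 335.15, T_serv_K = 297.15
AF = exp((83/8.314e-3) * (1/297.15 - 1/335.15))
= 45.12

45.12


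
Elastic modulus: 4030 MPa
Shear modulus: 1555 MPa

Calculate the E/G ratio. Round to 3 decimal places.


E / G = 4030 / 1555 = 2.592

2.592


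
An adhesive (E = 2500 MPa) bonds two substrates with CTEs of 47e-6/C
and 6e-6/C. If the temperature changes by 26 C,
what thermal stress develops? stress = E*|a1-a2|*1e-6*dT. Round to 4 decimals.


Stress = 2500 * |47 - 6| * 1e-6 * 26
= 2.6650 MPa

2.6650


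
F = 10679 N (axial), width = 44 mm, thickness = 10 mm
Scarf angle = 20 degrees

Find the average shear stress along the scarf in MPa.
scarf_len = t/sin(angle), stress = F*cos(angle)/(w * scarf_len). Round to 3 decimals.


scarf_len = 10/sin(20 deg) = 29.2380
cos(20 deg) = 0.939693
stress = 10679*0.939693/(44*29.2380) = 7.800 MPa

7.800


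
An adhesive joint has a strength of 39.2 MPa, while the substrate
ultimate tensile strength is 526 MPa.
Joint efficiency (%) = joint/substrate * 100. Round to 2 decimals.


Efficiency = 39.2 / 526 * 100
= 7.45%

7.45


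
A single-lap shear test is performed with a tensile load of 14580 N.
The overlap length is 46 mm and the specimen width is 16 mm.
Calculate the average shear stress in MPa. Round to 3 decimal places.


Shear stress = F / (overlap * width)
= 14580 / (46 * 16)
= 14580 / 736
= 19.810 MPa

19.810


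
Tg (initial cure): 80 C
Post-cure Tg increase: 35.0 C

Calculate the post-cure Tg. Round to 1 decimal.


Post-cure Tg = 80 + 35.0 = 115.0 C

115.0


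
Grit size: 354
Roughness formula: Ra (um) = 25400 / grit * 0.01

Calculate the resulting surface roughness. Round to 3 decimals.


Ra = 25400 / 354 * 0.01
= 0.718 um

0.718


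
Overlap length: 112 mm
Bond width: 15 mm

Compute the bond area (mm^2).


Bond area = 112 * 15 = 1680 mm^2

1680


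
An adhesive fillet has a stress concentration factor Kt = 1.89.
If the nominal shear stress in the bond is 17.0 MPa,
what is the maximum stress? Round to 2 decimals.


Max stress = 17.0 * 1.89 = 32.13 MPa

32.13


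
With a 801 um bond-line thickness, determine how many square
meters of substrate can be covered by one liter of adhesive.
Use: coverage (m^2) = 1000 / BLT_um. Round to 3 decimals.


Coverage = 1000 / 801 = 1.248 m^2

1.248


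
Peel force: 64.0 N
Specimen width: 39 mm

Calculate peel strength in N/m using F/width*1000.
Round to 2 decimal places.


Peel strength = 64.0 / 39 * 1000 = 1641.03 N/m

1641.03


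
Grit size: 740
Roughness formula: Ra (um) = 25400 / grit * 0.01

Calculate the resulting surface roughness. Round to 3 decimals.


Ra = 25400 / 740 * 0.01
= 0.343 um

0.343


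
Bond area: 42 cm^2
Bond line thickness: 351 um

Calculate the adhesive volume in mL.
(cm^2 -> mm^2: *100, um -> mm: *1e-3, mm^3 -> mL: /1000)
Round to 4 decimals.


V = 42*100 * 351*1e-3 / 1000
= 1.4742 mL

1.4742


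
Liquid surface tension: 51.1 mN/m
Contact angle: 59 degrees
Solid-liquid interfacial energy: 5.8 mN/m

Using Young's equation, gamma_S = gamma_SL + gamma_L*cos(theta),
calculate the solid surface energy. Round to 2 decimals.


gamma_S = 5.8 + 51.1 * cos(59)
= 32.12 mN/m

32.12


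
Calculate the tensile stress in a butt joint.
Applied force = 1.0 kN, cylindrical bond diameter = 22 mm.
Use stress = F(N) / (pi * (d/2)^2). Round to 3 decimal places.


A = pi * 11.0^2 = 380.1327 mm^2
sigma = 1000.0 / 380.1327 = 2.631 MPa

2.631


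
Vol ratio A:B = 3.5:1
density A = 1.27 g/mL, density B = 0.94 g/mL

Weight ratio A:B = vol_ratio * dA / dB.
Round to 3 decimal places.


Weight ratio = 3.5 * 1.27 / 0.94
= 4.729

4.729


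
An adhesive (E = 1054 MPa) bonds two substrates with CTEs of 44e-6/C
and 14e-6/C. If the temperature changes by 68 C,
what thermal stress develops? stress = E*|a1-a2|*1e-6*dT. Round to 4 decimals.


Stress = 1054 * |44 - 14| * 1e-6 * 68
= 2.1502 MPa

2.1502


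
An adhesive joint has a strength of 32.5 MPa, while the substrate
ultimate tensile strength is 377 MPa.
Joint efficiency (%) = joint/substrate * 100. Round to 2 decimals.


Efficiency = 32.5 / 377 * 100
= 8.62%

8.62


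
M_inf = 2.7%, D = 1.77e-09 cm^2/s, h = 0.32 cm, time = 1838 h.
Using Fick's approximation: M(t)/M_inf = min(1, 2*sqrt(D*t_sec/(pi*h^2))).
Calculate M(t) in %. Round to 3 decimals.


t = 6616800 s
ratio = min(1, 2*sqrt(1.77e-09*6616800/(pi*0.1024)))
= 0.381606
M(t) = 2.7 * 0.381606 = 1.030%

1.030
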